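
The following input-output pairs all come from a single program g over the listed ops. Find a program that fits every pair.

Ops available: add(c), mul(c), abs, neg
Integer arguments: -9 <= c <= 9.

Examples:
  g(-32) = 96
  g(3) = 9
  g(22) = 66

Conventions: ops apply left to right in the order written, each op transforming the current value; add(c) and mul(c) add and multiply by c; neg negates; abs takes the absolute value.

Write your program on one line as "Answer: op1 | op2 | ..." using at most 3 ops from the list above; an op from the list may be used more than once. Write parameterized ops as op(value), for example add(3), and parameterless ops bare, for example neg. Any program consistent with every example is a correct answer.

mul(3) | neg | abs

Check, running the answer program on each example:
  -32 -> -96 -> 96 -> 96
  3 -> 9 -> -9 -> 9
  22 -> 66 -> -66 -> 66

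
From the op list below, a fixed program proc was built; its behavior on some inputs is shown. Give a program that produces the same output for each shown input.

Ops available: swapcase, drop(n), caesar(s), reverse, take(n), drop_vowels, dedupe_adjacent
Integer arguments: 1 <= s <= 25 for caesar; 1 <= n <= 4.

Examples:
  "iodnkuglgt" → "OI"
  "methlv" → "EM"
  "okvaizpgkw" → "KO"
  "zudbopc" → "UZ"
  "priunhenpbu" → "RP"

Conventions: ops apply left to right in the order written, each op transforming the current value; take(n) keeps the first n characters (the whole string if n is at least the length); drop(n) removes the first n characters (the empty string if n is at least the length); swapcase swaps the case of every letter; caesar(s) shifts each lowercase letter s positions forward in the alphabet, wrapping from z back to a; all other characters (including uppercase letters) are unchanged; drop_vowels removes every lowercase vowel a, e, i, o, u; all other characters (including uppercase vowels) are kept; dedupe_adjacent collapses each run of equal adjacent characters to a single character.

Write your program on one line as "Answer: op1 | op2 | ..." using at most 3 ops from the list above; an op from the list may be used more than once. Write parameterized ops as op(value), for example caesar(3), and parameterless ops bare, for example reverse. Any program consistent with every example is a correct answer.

take(2) | reverse | swapcase

Check, running the answer program on each example:
  "iodnkuglgt" -> "io" -> "oi" -> "OI"
  "methlv" -> "me" -> "em" -> "EM"
  "okvaizpgkw" -> "ok" -> "ko" -> "KO"
  "zudbopc" -> "zu" -> "uz" -> "UZ"
  "priunhenpbu" -> "pr" -> "rp" -> "RP"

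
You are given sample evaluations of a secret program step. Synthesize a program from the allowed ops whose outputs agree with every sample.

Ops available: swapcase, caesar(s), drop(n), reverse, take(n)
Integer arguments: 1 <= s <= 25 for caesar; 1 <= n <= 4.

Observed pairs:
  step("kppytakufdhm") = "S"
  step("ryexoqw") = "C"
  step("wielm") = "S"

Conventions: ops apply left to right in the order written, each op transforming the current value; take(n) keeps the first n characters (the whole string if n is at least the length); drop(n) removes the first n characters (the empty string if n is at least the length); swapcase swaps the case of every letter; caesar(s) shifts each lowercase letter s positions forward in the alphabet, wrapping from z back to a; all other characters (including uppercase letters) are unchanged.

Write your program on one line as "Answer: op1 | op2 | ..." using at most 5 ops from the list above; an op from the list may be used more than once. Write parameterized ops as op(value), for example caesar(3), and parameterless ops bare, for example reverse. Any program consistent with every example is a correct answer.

caesar(6) | reverse | take(2) | take(1) | swapcase

Check, running the answer program on each example:
  "kppytakufdhm" -> "qvvezgqaljns" -> "snjlaqgzevvq" -> "sn" -> "s" -> "S"
  "ryexoqw" -> "xekduwc" -> "cwudkex" -> "cw" -> "c" -> "C"
  "wielm" -> "cokrs" -> "srkoc" -> "sr" -> "s" -> "S"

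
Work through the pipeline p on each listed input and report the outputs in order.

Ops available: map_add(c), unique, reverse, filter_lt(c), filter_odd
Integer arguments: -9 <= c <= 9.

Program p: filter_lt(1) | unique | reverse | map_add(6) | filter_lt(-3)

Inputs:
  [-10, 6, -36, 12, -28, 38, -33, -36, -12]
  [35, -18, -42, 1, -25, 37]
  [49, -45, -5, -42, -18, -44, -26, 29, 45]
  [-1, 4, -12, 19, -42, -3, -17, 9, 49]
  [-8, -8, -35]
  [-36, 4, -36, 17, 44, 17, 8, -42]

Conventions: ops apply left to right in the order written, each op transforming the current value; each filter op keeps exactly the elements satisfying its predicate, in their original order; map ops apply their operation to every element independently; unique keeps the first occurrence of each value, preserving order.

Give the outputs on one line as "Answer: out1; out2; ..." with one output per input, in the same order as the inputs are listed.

Execution, op by op:
  [-10, 6, -36, 12, -28, 38, -33, -36, -12] -> [-10, -36, -28, -33, -36, -12] -> [-10, -36, -28, -33, -12] -> [-12, -33, -28, -36, -10] -> [-6, -27, -22, -30, -4] -> [-6, -27, -22, -30, -4]
  [35, -18, -42, 1, -25, 37] -> [-18, -42, -25] -> [-18, -42, -25] -> [-25, -42, -18] -> [-19, -36, -12] -> [-19, -36, -12]
  [49, -45, -5, -42, -18, -44, -26, 29, 45] -> [-45, -5, -42, -18, -44, -26] -> [-45, -5, -42, -18, -44, -26] -> [-26, -44, -18, -42, -5, -45] -> [-20, -38, -12, -36, 1, -39] -> [-20, -38, -12, -36, -39]
  [-1, 4, -12, 19, -42, -3, -17, 9, 49] -> [-1, -12, -42, -3, -17] -> [-1, -12, -42, -3, -17] -> [-17, -3, -42, -12, -1] -> [-11, 3, -36, -6, 5] -> [-11, -36, -6]
  [-8, -8, -35] -> [-8, -8, -35] -> [-8, -35] -> [-35, -8] -> [-29, -2] -> [-29]
  [-36, 4, -36, 17, 44, 17, 8, -42] -> [-36, -36, -42] -> [-36, -42] -> [-42, -36] -> [-36, -30] -> [-36, -30]

[-6, -27, -22, -30, -4]; [-19, -36, -12]; [-20, -38, -12, -36, -39]; [-11, -36, -6]; [-29]; [-36, -30]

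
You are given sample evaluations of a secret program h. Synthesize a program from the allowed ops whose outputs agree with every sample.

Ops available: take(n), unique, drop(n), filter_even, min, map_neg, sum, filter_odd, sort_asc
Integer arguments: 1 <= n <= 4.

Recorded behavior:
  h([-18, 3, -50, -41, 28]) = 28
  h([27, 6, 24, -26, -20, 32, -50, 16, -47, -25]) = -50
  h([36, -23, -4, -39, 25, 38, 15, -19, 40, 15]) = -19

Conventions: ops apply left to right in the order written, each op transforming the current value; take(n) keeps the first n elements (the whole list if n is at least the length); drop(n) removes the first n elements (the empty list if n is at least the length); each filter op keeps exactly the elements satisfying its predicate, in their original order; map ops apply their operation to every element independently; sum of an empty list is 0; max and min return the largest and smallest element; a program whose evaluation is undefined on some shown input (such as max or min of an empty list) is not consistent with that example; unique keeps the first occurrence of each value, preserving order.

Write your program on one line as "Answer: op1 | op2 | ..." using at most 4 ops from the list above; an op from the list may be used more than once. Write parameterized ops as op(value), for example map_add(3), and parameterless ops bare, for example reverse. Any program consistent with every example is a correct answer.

unique | drop(4) | sort_asc | min

Check, running the answer program on each example:
  [-18, 3, -50, -41, 28] -> [-18, 3, -50, -41, 28] -> [28] -> [28] -> 28
  [27, 6, 24, -26, -20, 32, -50, 16, -47, -25] -> [27, 6, 24, -26, -20, 32, -50, 16, -47, -25] -> [-20, 32, -50, 16, -47, -25] -> [-50, -47, -25, -20, 16, 32] -> -50
  [36, -23, -4, -39, 25, 38, 15, -19, 40, 15] -> [36, -23, -4, -39, 25, 38, 15, -19, 40] -> [25, 38, 15, -19, 40] -> [-19, 15, 25, 38, 40] -> -19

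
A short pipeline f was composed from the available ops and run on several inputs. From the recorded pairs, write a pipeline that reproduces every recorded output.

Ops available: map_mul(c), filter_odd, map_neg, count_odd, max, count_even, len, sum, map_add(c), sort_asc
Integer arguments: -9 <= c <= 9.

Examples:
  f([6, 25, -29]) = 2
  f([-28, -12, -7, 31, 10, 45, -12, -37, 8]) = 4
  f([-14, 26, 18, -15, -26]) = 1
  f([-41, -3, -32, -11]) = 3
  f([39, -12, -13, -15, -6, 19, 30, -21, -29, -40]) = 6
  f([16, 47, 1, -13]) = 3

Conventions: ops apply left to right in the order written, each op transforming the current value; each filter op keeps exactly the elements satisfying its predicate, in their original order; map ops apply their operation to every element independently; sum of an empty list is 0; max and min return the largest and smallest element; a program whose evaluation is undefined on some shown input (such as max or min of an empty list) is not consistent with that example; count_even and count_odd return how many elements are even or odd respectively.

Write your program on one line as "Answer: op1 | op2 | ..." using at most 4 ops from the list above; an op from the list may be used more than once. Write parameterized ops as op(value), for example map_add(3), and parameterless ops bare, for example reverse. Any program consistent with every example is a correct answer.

map_neg | sort_asc | map_add(-1) | count_even

Check, running the answer program on each example:
  [6, 25, -29] -> [-6, -25, 29] -> [-25, -6, 29] -> [-26, -7, 28] -> 2
  [-28, -12, -7, 31, 10, 45, -12, -37, 8] -> [28, 12, 7, -31, -10, -45, 12, 37, -8] -> [-45, -31, -10, -8, 7, 12, 12, 28, 37] -> [-46, -32, -11, -9, 6, 11, 11, 27, 36] -> 4
  [-14, 26, 18, -15, -26] -> [14, -26, -18, 15, 26] -> [-26, -18, 14, 15, 26] -> [-27, -19, 13, 14, 25] -> 1
  [-41, -3, -32, -11] -> [41, 3, 32, 11] -> [3, 11, 32, 41] -> [2, 10, 31, 40] -> 3
  [39, -12, -13, -15, -6, 19, 30, -21, -29, -40] -> [-39, 12, 13, 15, 6, -19, -30, 21, 29, 40] -> [-39, -30, -19, 6, 12, 13, 15, 21, 29, 40] -> [-40, -31, -20, 5, 11, 12, 14, 20, 28, 39] -> 6
  [16, 47, 1, -13] -> [-16, -47, -1, 13] -> [-47, -16, -1, 13] -> [-48, -17, -2, 12] -> 3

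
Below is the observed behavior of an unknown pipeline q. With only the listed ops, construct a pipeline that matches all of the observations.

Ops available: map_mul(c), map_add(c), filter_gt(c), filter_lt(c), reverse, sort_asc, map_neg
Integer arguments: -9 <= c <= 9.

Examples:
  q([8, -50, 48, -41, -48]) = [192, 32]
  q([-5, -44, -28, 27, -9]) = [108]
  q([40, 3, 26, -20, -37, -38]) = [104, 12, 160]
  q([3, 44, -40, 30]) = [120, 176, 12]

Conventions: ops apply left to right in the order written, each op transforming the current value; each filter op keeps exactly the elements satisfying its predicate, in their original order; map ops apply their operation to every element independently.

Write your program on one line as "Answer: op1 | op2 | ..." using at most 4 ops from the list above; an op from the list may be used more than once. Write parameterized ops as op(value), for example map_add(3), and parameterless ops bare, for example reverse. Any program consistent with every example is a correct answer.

map_mul(-4) | reverse | map_neg | filter_gt(1)

Check, running the answer program on each example:
  [8, -50, 48, -41, -48] -> [-32, 200, -192, 164, 192] -> [192, 164, -192, 200, -32] -> [-192, -164, 192, -200, 32] -> [192, 32]
  [-5, -44, -28, 27, -9] -> [20, 176, 112, -108, 36] -> [36, -108, 112, 176, 20] -> [-36, 108, -112, -176, -20] -> [108]
  [40, 3, 26, -20, -37, -38] -> [-160, -12, -104, 80, 148, 152] -> [152, 148, 80, -104, -12, -160] -> [-152, -148, -80, 104, 12, 160] -> [104, 12, 160]
  [3, 44, -40, 30] -> [-12, -176, 160, -120] -> [-120, 160, -176, -12] -> [120, -160, 176, 12] -> [120, 176, 12]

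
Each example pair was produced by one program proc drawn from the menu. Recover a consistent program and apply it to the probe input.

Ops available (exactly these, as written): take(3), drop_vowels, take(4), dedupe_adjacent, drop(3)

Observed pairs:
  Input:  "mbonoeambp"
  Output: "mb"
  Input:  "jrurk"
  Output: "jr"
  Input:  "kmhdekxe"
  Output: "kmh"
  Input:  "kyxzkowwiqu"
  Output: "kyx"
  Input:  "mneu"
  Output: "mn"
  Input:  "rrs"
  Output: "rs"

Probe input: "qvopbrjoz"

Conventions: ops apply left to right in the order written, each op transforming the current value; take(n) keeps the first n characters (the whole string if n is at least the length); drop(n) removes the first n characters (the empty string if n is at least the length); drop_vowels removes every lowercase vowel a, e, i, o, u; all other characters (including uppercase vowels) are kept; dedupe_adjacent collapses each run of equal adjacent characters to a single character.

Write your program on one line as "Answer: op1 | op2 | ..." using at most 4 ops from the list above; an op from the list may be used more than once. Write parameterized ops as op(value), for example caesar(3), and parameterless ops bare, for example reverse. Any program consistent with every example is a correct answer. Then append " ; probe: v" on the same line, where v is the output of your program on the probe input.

take(3) | dedupe_adjacent | drop_vowels ; probe: "qv"

Check, running the answer program on each example:
  "mbonoeambp" -> "mbo" -> "mbo" -> "mb"
  "jrurk" -> "jru" -> "jru" -> "jr"
  "kmhdekxe" -> "kmh" -> "kmh" -> "kmh"
  "kyxzkowwiqu" -> "kyx" -> "kyx" -> "kyx"
  "mneu" -> "mne" -> "mne" -> "mn"
  "rrs" -> "rrs" -> "rs" -> "rs"
  probe: "qvopbrjoz" -> "qvo" -> "qvo" -> "qv"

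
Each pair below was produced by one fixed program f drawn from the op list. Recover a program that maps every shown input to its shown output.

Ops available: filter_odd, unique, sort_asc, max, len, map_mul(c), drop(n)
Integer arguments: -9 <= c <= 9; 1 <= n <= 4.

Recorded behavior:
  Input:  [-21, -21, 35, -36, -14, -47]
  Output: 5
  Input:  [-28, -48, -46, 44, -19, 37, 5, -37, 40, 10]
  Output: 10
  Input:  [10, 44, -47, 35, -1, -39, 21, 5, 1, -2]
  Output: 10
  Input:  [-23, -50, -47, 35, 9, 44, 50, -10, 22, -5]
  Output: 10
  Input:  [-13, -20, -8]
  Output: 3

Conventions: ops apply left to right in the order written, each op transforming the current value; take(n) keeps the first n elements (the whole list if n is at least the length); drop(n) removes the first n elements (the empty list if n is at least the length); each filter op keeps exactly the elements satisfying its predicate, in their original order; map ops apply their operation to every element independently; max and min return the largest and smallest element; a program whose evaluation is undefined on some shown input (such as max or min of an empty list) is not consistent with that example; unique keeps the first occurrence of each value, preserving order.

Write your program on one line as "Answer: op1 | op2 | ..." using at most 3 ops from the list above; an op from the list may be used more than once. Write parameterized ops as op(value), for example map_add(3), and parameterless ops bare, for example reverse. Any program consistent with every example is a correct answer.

map_mul(-3) | unique | len

Check, running the answer program on each example:
  [-21, -21, 35, -36, -14, -47] -> [63, 63, -105, 108, 42, 141] -> [63, -105, 108, 42, 141] -> 5
  [-28, -48, -46, 44, -19, 37, 5, -37, 40, 10] -> [84, 144, 138, -132, 57, -111, -15, 111, -120, -30] -> [84, 144, 138, -132, 57, -111, -15, 111, -120, -30] -> 10
  [10, 44, -47, 35, -1, -39, 21, 5, 1, -2] -> [-30, -132, 141, -105, 3, 117, -63, -15, -3, 6] -> [-30, -132, 141, -105, 3, 117, -63, -15, -3, 6] -> 10
  [-23, -50, -47, 35, 9, 44, 50, -10, 22, -5] -> [69, 150, 141, -105, -27, -132, -150, 30, -66, 15] -> [69, 150, 141, -105, -27, -132, -150, 30, -66, 15] -> 10
  [-13, -20, -8] -> [39, 60, 24] -> [39, 60, 24] -> 3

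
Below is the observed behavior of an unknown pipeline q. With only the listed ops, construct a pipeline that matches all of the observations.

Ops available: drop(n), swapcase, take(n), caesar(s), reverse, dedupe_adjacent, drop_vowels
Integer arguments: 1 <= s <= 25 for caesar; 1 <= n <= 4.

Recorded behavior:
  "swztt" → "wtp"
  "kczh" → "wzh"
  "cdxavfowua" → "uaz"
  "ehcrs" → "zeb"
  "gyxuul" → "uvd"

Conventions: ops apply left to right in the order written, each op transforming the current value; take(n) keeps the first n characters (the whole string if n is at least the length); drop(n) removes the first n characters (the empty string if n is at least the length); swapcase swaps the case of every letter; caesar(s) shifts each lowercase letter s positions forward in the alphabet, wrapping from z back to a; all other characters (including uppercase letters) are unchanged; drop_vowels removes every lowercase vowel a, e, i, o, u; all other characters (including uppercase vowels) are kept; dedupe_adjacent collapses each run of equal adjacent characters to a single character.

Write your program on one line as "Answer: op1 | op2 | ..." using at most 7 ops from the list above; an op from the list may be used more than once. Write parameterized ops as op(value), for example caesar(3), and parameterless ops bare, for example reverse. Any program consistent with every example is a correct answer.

dedupe_adjacent | caesar(23) | take(3) | swapcase | reverse | swapcase

Check, running the answer program on each example:
  "swztt" -> "swzt" -> "ptwq" -> "ptw" -> "PTW" -> "WTP" -> "wtp"
  "kczh" -> "kczh" -> "hzwe" -> "hzw" -> "HZW" -> "WZH" -> "wzh"
  "cdxavfowua" -> "cdxavfowua" -> "zauxscltrx" -> "zau" -> "ZAU" -> "UAZ" -> "uaz"
  "ehcrs" -> "ehcrs" -> "bezop" -> "bez" -> "BEZ" -> "ZEB" -> "zeb"
  "gyxuul" -> "gyxul" -> "dvuri" -> "dvu" -> "DVU" -> "UVD" -> "uvd"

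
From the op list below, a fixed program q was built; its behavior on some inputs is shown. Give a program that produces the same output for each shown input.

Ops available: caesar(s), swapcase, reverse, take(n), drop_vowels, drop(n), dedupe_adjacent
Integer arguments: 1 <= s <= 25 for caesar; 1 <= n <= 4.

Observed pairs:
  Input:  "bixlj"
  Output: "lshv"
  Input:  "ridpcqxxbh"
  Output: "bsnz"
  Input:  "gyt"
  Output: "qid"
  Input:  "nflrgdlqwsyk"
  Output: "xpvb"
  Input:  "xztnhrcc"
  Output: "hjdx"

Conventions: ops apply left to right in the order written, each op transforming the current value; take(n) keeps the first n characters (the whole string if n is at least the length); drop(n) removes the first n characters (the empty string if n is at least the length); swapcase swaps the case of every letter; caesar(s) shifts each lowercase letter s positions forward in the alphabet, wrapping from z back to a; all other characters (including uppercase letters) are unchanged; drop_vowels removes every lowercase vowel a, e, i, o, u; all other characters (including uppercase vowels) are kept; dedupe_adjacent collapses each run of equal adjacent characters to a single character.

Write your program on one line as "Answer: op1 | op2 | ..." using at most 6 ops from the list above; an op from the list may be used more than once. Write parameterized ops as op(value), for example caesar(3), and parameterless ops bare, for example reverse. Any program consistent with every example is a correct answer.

reverse | caesar(5) | caesar(5) | reverse | take(4)

Check, running the answer program on each example:
  "bixlj" -> "jlxib" -> "oqcng" -> "tvhsl" -> "lshvt" -> "lshv"
  "ridpcqxxbh" -> "hbxxqcpdir" -> "mgccvhuinw" -> "rlhhamznsb" -> "bsnzmahhlr" -> "bsnz"
  "gyt" -> "tyg" -> "ydl" -> "diq" -> "qid" -> "qid"
  "nflrgdlqwsyk" -> "kyswqldgrlfn" -> "pdxbvqilwqks" -> "uicgavnqbvpx" -> "xpvbqnvagciu" -> "xpvb"
  "xztnhrcc" -> "ccrhntzx" -> "hhwmsyec" -> "mmbrxdjh" -> "hjdxrbmm" -> "hjdx"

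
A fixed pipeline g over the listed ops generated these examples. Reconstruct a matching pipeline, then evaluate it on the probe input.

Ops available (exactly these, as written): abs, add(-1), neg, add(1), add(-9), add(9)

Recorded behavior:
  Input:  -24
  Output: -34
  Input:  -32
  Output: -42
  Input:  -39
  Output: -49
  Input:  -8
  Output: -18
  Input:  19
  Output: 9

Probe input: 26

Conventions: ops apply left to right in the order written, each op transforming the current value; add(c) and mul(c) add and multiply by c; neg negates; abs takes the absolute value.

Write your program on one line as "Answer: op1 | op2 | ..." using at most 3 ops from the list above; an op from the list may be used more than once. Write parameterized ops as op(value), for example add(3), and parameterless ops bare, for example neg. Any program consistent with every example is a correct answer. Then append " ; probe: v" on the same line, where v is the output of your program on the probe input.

add(-1) | add(-9) ; probe: 16

Check, running the answer program on each example:
  -24 -> -25 -> -34
  -32 -> -33 -> -42
  -39 -> -40 -> -49
  -8 -> -9 -> -18
  19 -> 18 -> 9
  probe: 26 -> 25 -> 16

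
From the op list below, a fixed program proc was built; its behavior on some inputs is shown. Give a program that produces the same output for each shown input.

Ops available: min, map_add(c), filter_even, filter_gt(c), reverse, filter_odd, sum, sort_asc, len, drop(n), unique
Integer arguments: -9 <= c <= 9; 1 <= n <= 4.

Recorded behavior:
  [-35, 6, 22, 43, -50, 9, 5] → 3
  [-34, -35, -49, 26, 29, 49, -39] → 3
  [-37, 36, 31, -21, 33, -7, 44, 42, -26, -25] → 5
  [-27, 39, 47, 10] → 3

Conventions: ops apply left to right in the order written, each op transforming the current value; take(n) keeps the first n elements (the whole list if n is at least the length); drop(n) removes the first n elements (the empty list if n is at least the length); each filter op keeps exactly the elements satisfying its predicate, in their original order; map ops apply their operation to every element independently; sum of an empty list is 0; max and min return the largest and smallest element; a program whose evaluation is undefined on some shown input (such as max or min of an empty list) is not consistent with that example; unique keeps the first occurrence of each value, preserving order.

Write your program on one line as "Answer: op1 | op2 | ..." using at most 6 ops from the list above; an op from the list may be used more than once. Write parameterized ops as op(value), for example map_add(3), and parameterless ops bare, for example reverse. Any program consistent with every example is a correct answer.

map_add(-5) | sort_asc | reverse | filter_gt(2) | len

Check, running the answer program on each example:
  [-35, 6, 22, 43, -50, 9, 5] -> [-40, 1, 17, 38, -55, 4, 0] -> [-55, -40, 0, 1, 4, 17, 38] -> [38, 17, 4, 1, 0, -40, -55] -> [38, 17, 4] -> 3
  [-34, -35, -49, 26, 29, 49, -39] -> [-39, -40, -54, 21, 24, 44, -44] -> [-54, -44, -40, -39, 21, 24, 44] -> [44, 24, 21, -39, -40, -44, -54] -> [44, 24, 21] -> 3
  [-37, 36, 31, -21, 33, -7, 44, 42, -26, -25] -> [-42, 31, 26, -26, 28, -12, 39, 37, -31, -30] -> [-42, -31, -30, -26, -12, 26, 28, 31, 37, 39] -> [39, 37, 31, 28, 26, -12, -26, -30, -31, -42] -> [39, 37, 31, 28, 26] -> 5
  [-27, 39, 47, 10] -> [-32, 34, 42, 5] -> [-32, 5, 34, 42] -> [42, 34, 5, -32] -> [42, 34, 5] -> 3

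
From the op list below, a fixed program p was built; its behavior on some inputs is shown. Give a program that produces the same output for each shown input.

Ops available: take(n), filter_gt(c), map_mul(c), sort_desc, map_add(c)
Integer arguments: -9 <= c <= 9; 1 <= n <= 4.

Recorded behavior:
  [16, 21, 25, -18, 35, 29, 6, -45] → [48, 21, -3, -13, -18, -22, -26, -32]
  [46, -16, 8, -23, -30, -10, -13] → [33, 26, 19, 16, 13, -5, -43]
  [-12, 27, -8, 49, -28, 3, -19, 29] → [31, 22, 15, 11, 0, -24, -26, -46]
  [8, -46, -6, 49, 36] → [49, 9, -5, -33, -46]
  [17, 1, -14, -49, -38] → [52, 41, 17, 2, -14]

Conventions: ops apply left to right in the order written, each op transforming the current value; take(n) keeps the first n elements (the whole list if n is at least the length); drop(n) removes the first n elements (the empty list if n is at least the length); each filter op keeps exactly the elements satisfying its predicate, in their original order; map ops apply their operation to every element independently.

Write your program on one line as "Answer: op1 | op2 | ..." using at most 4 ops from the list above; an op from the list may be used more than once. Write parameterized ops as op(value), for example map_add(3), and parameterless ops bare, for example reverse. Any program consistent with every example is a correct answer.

map_add(-3) | map_mul(-1) | sort_desc

Check, running the answer program on each example:
  [16, 21, 25, -18, 35, 29, 6, -45] -> [13, 18, 22, -21, 32, 26, 3, -48] -> [-13, -18, -22, 21, -32, -26, -3, 48] -> [48, 21, -3, -13, -18, -22, -26, -32]
  [46, -16, 8, -23, -30, -10, -13] -> [43, -19, 5, -26, -33, -13, -16] -> [-43, 19, -5, 26, 33, 13, 16] -> [33, 26, 19, 16, 13, -5, -43]
  [-12, 27, -8, 49, -28, 3, -19, 29] -> [-15, 24, -11, 46, -31, 0, -22, 26] -> [15, -24, 11, -46, 31, 0, 22, -26] -> [31, 22, 15, 11, 0, -24, -26, -46]
  [8, -46, -6, 49, 36] -> [5, -49, -9, 46, 33] -> [-5, 49, 9, -46, -33] -> [49, 9, -5, -33, -46]
  [17, 1, -14, -49, -38] -> [14, -2, -17, -52, -41] -> [-14, 2, 17, 52, 41] -> [52, 41, 17, 2, -14]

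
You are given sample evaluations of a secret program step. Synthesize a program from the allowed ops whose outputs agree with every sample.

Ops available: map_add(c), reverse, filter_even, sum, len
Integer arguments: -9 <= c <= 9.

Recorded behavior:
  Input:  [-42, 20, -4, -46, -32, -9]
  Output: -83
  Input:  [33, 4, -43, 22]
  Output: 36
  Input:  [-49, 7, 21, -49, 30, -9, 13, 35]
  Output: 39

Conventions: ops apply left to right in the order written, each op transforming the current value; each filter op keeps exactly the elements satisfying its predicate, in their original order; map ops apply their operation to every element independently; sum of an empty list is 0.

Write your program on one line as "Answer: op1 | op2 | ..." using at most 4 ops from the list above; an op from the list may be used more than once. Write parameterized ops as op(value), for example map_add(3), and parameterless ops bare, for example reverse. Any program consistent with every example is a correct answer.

map_add(3) | reverse | map_add(2) | sum

Check, running the answer program on each example:
  [-42, 20, -4, -46, -32, -9] -> [-39, 23, -1, -43, -29, -6] -> [-6, -29, -43, -1, 23, -39] -> [-4, -27, -41, 1, 25, -37] -> -83
  [33, 4, -43, 22] -> [36, 7, -40, 25] -> [25, -40, 7, 36] -> [27, -38, 9, 38] -> 36
  [-49, 7, 21, -49, 30, -9, 13, 35] -> [-46, 10, 24, -46, 33, -6, 16, 38] -> [38, 16, -6, 33, -46, 24, 10, -46] -> [40, 18, -4, 35, -44, 26, 12, -44] -> 39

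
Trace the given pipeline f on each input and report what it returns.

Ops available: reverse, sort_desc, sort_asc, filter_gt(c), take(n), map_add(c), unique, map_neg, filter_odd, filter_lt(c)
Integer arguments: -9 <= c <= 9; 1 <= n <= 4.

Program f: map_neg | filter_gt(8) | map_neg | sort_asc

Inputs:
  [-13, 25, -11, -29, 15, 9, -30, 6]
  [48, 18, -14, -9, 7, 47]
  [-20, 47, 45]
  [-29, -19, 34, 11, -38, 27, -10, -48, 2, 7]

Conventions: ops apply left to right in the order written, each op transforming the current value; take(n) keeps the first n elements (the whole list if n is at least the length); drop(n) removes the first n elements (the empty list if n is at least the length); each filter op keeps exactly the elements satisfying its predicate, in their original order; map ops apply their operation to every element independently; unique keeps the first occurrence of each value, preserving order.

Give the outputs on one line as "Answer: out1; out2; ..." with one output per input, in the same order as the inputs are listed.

[-30, -29, -13, -11]; [-14, -9]; [-20]; [-48, -38, -29, -19, -10]

Execution, op by op:
  [-13, 25, -11, -29, 15, 9, -30, 6] -> [13, -25, 11, 29, -15, -9, 30, -6] -> [13, 11, 29, 30] -> [-13, -11, -29, -30] -> [-30, -29, -13, -11]
  [48, 18, -14, -9, 7, 47] -> [-48, -18, 14, 9, -7, -47] -> [14, 9] -> [-14, -9] -> [-14, -9]
  [-20, 47, 45] -> [20, -47, -45] -> [20] -> [-20] -> [-20]
  [-29, -19, 34, 11, -38, 27, -10, -48, 2, 7] -> [29, 19, -34, -11, 38, -27, 10, 48, -2, -7] -> [29, 19, 38, 10, 48] -> [-29, -19, -38, -10, -48] -> [-48, -38, -29, -19, -10]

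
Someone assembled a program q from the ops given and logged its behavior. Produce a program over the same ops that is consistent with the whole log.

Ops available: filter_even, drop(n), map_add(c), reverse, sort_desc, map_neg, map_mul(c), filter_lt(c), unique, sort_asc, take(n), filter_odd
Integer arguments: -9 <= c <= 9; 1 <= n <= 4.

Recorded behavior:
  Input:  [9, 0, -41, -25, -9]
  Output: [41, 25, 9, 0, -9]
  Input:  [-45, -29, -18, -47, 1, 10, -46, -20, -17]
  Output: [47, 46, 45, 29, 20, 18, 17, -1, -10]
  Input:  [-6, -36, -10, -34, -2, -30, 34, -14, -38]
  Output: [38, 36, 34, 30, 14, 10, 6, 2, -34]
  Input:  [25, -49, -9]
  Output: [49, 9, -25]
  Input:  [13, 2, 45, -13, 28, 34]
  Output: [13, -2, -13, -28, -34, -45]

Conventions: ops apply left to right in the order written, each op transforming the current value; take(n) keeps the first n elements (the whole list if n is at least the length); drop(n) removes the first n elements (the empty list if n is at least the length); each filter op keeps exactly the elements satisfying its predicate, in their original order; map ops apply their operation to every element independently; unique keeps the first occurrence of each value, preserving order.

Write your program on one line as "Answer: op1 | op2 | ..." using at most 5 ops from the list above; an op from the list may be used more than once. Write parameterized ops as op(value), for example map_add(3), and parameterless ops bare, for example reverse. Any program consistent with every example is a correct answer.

sort_asc | reverse | map_neg | sort_desc

Check, running the answer program on each example:
  [9, 0, -41, -25, -9] -> [-41, -25, -9, 0, 9] -> [9, 0, -9, -25, -41] -> [-9, 0, 9, 25, 41] -> [41, 25, 9, 0, -9]
  [-45, -29, -18, -47, 1, 10, -46, -20, -17] -> [-47, -46, -45, -29, -20, -18, -17, 1, 10] -> [10, 1, -17, -18, -20, -29, -45, -46, -47] -> [-10, -1, 17, 18, 20, 29, 45, 46, 47] -> [47, 46, 45, 29, 20, 18, 17, -1, -10]
  [-6, -36, -10, -34, -2, -30, 34, -14, -38] -> [-38, -36, -34, -30, -14, -10, -6, -2, 34] -> [34, -2, -6, -10, -14, -30, -34, -36, -38] -> [-34, 2, 6, 10, 14, 30, 34, 36, 38] -> [38, 36, 34, 30, 14, 10, 6, 2, -34]
  [25, -49, -9] -> [-49, -9, 25] -> [25, -9, -49] -> [-25, 9, 49] -> [49, 9, -25]
  [13, 2, 45, -13, 28, 34] -> [-13, 2, 13, 28, 34, 45] -> [45, 34, 28, 13, 2, -13] -> [-45, -34, -28, -13, -2, 13] -> [13, -2, -13, -28, -34, -45]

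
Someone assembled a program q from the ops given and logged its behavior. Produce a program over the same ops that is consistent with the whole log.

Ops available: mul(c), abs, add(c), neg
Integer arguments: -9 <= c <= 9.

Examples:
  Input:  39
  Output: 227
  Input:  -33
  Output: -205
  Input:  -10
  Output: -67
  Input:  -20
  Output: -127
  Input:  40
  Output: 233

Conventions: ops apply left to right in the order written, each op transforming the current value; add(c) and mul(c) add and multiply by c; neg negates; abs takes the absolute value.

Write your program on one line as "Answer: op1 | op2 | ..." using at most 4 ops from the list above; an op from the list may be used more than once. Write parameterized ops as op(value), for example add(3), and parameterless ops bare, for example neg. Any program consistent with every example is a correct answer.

mul(-6) | add(1) | neg | add(-6)

Check, running the answer program on each example:
  39 -> -234 -> -233 -> 233 -> 227
  -33 -> 198 -> 199 -> -199 -> -205
  -10 -> 60 -> 61 -> -61 -> -67
  -20 -> 120 -> 121 -> -121 -> -127
  40 -> -240 -> -239 -> 239 -> 233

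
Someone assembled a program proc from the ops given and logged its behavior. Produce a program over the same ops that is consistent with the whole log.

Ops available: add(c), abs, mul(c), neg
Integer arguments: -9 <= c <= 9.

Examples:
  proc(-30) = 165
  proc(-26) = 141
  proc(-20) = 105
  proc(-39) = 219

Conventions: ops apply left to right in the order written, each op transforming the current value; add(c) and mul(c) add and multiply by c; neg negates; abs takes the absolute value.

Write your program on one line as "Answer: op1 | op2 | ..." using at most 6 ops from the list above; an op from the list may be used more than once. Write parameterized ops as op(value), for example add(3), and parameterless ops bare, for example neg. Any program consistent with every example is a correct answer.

abs | mul(2) | neg | add(5) | mul(3) | neg

Check, running the answer program on each example:
  -30 -> 30 -> 60 -> -60 -> -55 -> -165 -> 165
  -26 -> 26 -> 52 -> -52 -> -47 -> -141 -> 141
  -20 -> 20 -> 40 -> -40 -> -35 -> -105 -> 105
  -39 -> 39 -> 78 -> -78 -> -73 -> -219 -> 219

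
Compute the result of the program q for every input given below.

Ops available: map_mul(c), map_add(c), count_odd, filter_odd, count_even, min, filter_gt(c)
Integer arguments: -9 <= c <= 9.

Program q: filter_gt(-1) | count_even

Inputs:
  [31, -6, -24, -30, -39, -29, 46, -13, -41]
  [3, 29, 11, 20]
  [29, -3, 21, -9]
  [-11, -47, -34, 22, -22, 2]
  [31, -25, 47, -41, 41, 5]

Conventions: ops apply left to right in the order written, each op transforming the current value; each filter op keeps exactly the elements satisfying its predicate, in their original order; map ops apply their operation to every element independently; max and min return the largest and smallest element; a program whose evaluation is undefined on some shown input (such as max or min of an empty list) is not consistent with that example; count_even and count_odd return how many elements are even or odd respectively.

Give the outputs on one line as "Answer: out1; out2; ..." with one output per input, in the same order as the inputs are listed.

Execution, op by op:
  [31, -6, -24, -30, -39, -29, 46, -13, -41] -> [31, 46] -> 1
  [3, 29, 11, 20] -> [3, 29, 11, 20] -> 1
  [29, -3, 21, -9] -> [29, 21] -> 0
  [-11, -47, -34, 22, -22, 2] -> [22, 2] -> 2
  [31, -25, 47, -41, 41, 5] -> [31, 47, 41, 5] -> 0

1; 1; 0; 2; 0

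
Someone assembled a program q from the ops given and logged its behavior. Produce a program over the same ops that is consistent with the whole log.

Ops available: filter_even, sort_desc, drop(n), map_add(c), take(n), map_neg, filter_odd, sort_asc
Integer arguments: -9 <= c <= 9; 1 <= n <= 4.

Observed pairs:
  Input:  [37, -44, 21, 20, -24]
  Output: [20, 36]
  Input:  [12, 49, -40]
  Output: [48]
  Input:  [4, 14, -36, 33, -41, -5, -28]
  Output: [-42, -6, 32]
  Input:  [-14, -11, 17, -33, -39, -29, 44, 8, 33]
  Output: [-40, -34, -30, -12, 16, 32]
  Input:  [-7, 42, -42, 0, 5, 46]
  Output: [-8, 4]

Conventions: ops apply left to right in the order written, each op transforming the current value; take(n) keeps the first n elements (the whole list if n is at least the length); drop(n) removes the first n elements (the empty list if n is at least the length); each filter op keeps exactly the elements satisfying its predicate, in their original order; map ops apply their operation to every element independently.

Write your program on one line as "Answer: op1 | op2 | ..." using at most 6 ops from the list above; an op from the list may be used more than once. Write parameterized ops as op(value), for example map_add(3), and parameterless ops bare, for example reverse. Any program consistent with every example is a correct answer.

map_add(-2) | map_add(4) | filter_odd | map_add(-3) | sort_asc

Check, running the answer program on each example:
  [37, -44, 21, 20, -24] -> [35, -46, 19, 18, -26] -> [39, -42, 23, 22, -22] -> [39, 23] -> [36, 20] -> [20, 36]
  [12, 49, -40] -> [10, 47, -42] -> [14, 51, -38] -> [51] -> [48] -> [48]
  [4, 14, -36, 33, -41, -5, -28] -> [2, 12, -38, 31, -43, -7, -30] -> [6, 16, -34, 35, -39, -3, -26] -> [35, -39, -3] -> [32, -42, -6] -> [-42, -6, 32]
  [-14, -11, 17, -33, -39, -29, 44, 8, 33] -> [-16, -13, 15, -35, -41, -31, 42, 6, 31] -> [-12, -9, 19, -31, -37, -27, 46, 10, 35] -> [-9, 19, -31, -37, -27, 35] -> [-12, 16, -34, -40, -30, 32] -> [-40, -34, -30, -12, 16, 32]
  [-7, 42, -42, 0, 5, 46] -> [-9, 40, -44, -2, 3, 44] -> [-5, 44, -40, 2, 7, 48] -> [-5, 7] -> [-8, 4] -> [-8, 4]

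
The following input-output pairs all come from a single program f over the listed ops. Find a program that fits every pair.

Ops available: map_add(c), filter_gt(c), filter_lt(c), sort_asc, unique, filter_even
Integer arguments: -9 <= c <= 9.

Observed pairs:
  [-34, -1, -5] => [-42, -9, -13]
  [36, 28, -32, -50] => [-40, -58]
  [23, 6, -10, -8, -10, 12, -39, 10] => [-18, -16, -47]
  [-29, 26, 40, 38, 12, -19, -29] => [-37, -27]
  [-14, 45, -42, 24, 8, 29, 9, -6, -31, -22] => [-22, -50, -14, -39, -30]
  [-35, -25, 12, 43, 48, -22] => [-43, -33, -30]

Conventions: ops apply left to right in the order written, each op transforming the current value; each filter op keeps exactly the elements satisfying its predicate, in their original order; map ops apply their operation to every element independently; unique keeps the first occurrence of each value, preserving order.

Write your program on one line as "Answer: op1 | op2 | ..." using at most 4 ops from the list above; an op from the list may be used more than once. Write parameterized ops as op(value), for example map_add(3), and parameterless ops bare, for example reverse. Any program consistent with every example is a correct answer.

unique | map_add(-2) | map_add(-6) | filter_lt(-5)

Check, running the answer program on each example:
  [-34, -1, -5] -> [-34, -1, -5] -> [-36, -3, -7] -> [-42, -9, -13] -> [-42, -9, -13]
  [36, 28, -32, -50] -> [36, 28, -32, -50] -> [34, 26, -34, -52] -> [28, 20, -40, -58] -> [-40, -58]
  [23, 6, -10, -8, -10, 12, -39, 10] -> [23, 6, -10, -8, 12, -39, 10] -> [21, 4, -12, -10, 10, -41, 8] -> [15, -2, -18, -16, 4, -47, 2] -> [-18, -16, -47]
  [-29, 26, 40, 38, 12, -19, -29] -> [-29, 26, 40, 38, 12, -19] -> [-31, 24, 38, 36, 10, -21] -> [-37, 18, 32, 30, 4, -27] -> [-37, -27]
  [-14, 45, -42, 24, 8, 29, 9, -6, -31, -22] -> [-14, 45, -42, 24, 8, 29, 9, -6, -31, -22] -> [-16, 43, -44, 22, 6, 27, 7, -8, -33, -24] -> [-22, 37, -50, 16, 0, 21, 1, -14, -39, -30] -> [-22, -50, -14, -39, -30]
  [-35, -25, 12, 43, 48, -22] -> [-35, -25, 12, 43, 48, -22] -> [-37, -27, 10, 41, 46, -24] -> [-43, -33, 4, 35, 40, -30] -> [-43, -33, -30]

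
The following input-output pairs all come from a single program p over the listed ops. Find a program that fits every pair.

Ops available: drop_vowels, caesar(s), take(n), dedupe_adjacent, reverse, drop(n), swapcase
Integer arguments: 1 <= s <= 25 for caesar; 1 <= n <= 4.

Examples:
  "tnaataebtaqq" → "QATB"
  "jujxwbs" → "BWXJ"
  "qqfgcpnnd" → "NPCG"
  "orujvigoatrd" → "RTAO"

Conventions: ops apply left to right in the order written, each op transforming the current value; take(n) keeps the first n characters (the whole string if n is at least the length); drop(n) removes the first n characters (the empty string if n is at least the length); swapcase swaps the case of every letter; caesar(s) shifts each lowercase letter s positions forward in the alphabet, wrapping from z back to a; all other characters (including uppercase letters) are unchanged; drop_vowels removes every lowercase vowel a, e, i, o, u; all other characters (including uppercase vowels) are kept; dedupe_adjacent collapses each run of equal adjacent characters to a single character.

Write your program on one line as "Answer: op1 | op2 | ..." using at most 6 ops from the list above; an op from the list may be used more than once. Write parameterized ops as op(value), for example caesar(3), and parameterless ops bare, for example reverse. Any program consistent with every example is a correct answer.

reverse | drop(1) | dedupe_adjacent | swapcase | take(4)

Check, running the answer program on each example:
  "tnaataebtaqq" -> "qqatbeataant" -> "qatbeataant" -> "qatbeatant" -> "QATBEATANT" -> "QATB"
  "jujxwbs" -> "sbwxjuj" -> "bwxjuj" -> "bwxjuj" -> "BWXJUJ" -> "BWXJ"
  "qqfgcpnnd" -> "dnnpcgfqq" -> "nnpcgfqq" -> "npcgfq" -> "NPCGFQ" -> "NPCG"
  "orujvigoatrd" -> "drtaogivjuro" -> "rtaogivjuro" -> "rtaogivjuro" -> "RTAOGIVJURO" -> "RTAO"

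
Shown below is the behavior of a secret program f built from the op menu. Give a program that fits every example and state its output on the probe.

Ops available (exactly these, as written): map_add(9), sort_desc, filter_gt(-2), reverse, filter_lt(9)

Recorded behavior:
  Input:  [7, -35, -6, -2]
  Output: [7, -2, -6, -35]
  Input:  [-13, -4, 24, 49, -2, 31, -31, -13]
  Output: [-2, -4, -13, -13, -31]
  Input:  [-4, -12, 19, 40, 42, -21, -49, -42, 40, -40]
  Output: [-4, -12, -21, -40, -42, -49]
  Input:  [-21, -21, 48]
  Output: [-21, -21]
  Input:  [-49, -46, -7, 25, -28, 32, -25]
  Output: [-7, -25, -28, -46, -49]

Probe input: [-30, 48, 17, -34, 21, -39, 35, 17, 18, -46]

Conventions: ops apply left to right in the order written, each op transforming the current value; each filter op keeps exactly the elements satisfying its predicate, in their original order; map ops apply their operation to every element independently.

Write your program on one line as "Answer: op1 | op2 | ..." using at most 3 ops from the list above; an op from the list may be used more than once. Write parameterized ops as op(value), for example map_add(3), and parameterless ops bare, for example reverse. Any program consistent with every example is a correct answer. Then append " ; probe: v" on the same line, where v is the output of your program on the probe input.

reverse | filter_lt(9) | sort_desc ; probe: [-30, -34, -39, -46]

Check, running the answer program on each example:
  [7, -35, -6, -2] -> [-2, -6, -35, 7] -> [-2, -6, -35, 7] -> [7, -2, -6, -35]
  [-13, -4, 24, 49, -2, 31, -31, -13] -> [-13, -31, 31, -2, 49, 24, -4, -13] -> [-13, -31, -2, -4, -13] -> [-2, -4, -13, -13, -31]
  [-4, -12, 19, 40, 42, -21, -49, -42, 40, -40] -> [-40, 40, -42, -49, -21, 42, 40, 19, -12, -4] -> [-40, -42, -49, -21, -12, -4] -> [-4, -12, -21, -40, -42, -49]
  [-21, -21, 48] -> [48, -21, -21] -> [-21, -21] -> [-21, -21]
  [-49, -46, -7, 25, -28, 32, -25] -> [-25, 32, -28, 25, -7, -46, -49] -> [-25, -28, -7, -46, -49] -> [-7, -25, -28, -46, -49]
  probe: [-30, 48, 17, -34, 21, -39, 35, 17, 18, -46] -> [-46, 18, 17, 35, -39, 21, -34, 17, 48, -30] -> [-46, -39, -34, -30] -> [-30, -34, -39, -46]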